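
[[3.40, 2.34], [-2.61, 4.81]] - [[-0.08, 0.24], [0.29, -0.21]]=[[3.48, 2.1], [-2.9, 5.02]]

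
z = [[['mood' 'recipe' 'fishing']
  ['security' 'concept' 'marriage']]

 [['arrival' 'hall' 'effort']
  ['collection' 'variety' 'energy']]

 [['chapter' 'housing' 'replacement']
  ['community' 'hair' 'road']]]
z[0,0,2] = 'fishing'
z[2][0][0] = 'chapter'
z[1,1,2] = 'energy'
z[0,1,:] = ['security', 'concept', 'marriage']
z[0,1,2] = 'marriage'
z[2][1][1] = 'hair'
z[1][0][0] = 'arrival'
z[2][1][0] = 'community'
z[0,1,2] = 'marriage'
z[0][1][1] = 'concept'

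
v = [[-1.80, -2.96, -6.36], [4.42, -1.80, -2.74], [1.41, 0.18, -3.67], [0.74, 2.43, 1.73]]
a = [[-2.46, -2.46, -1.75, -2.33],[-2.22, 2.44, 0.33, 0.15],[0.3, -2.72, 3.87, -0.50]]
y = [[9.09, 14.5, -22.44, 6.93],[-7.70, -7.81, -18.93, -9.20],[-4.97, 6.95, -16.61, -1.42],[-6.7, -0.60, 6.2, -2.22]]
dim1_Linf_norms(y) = [22.44, 18.93, 16.61, 6.7]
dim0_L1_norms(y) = [28.46, 29.86, 64.18, 19.77]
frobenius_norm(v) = 10.38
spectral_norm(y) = 35.69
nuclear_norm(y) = 66.43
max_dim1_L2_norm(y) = 29.06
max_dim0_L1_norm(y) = 64.18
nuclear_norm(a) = 12.46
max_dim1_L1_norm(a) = 9.0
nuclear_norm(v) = 16.09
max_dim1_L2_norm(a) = 4.77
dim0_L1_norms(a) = [4.98, 7.62, 5.95, 2.98]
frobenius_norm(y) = 42.98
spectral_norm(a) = 5.05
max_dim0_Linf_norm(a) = 3.87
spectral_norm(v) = 8.80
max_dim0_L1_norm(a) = 7.62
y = v @ a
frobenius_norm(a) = 7.37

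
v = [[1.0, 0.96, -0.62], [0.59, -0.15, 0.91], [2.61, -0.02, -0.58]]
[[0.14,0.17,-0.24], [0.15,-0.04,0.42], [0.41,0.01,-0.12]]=v @ [[0.17, 0.00, 0.05], [0.00, 0.16, -0.02], [0.05, -0.02, 0.43]]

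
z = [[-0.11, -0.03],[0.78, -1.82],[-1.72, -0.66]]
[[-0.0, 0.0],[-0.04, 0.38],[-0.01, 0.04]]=z@[[-0.0, 0.05], [0.02, -0.19]]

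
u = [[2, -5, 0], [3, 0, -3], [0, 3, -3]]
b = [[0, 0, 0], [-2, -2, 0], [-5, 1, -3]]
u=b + [[2, -5, 0], [5, 2, -3], [5, 2, 0]]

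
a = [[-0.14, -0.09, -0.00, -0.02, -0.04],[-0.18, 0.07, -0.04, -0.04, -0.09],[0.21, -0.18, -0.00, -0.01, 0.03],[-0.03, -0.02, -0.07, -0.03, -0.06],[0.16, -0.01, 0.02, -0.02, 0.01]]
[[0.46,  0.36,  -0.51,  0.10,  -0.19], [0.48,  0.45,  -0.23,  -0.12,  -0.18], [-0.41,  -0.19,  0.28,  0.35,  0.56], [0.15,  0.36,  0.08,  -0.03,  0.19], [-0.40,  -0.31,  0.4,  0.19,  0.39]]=a @ [[-2.24, -1.34, 2.61, 0.91, 2.34],[-0.87, -1.02, 1.73, -1.31, -0.44],[0.52, -2.59, -2.46, 2.69, -1.49],[1.66, 1.29, -2.29, -0.09, -2.52],[-2.52, -2.55, 0.79, -2.64, -1.19]]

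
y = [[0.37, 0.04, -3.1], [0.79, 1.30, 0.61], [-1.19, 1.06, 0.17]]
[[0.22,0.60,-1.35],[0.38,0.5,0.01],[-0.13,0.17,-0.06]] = y @[[0.25, 0.16, -0.04],  [0.16, 0.37, -0.17],  [-0.04, -0.17, 0.43]]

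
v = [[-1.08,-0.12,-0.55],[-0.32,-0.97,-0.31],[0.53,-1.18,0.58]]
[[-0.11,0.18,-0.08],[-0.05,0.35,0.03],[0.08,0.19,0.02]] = v @ [[0.05, -0.02, 0.17],[0.00, -0.28, -0.03],[0.1, -0.23, -0.19]]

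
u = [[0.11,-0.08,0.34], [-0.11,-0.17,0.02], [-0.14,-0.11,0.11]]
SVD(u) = [[0.92, 0.37, 0.13], [0.19, -0.71, 0.68], [0.34, -0.60, -0.72]] @ diag([0.3836665458730711, 0.2604217351149284, 0.06542554132413979]) @ [[0.09, -0.37, 0.92], [0.78, 0.6, 0.17], [0.62, -0.7, -0.34]]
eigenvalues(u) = [(0.1+0.19j), (0.1-0.19j), (-0.15+0j)]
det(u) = -0.01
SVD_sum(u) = [[0.03, -0.13, 0.33], [0.01, -0.03, 0.07], [0.01, -0.05, 0.12]] + [[0.07, 0.06, 0.02],[-0.14, -0.11, -0.03],[-0.12, -0.09, -0.03]] + [[0.01, -0.01, -0.00], [0.03, -0.03, -0.02], [-0.03, 0.03, 0.02]]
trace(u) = 0.05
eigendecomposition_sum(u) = [[(0.05+0.1j), (-0.05+0.05j), 0.17-0.10j], [(-0.04-0.01j), -0.02j, (-0.02+0.07j)], [(-0.06+0.02j), (-0.02-0.04j), 0.04+0.11j]] + [[0.05-0.10j, (-0.05-0.05j), 0.17+0.10j],[-0.04+0.01j, 0.02j, -0.02-0.07j],[(-0.06-0.02j), (-0.02+0.04j), 0.04-0.11j]] + [[0.01-0.00j,0.03-0.00j,(-0.01-0j)], [-0.04+0.00j,(-0.18+0j),(0.07+0j)], [(-0.01+0j),-0.06+0.00j,0.02+0.00j]]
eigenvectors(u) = [[(-0.82+0j),(-0.82-0j),0.14+0.00j], [0.21-0.18j,0.21+0.18j,-0.94+0.00j], [0.08-0.49j,0.08+0.49j,-0.33+0.00j]]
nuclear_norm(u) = 0.71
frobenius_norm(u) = 0.47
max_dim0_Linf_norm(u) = 0.34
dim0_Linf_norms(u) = [0.14, 0.17, 0.34]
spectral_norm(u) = 0.38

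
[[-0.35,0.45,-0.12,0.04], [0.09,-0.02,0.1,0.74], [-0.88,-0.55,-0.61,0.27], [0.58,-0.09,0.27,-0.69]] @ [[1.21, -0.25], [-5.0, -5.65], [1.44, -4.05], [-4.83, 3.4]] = [[-3.04, -1.83], [-3.22, 2.20], [-0.50, 6.72], [4.87, -3.08]]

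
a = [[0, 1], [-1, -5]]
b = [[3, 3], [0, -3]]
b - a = [[3, 2], [1, 2]]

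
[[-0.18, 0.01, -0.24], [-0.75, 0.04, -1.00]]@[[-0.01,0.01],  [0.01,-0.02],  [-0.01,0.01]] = [[0.00, -0.0], [0.02, -0.02]]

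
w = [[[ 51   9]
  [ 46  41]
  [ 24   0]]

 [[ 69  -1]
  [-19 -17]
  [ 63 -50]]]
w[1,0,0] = 69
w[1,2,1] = -50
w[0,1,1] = 41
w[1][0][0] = 69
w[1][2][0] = 63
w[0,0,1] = 9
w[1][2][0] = 63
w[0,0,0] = 51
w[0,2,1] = 0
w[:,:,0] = [[51, 46, 24], [69, -19, 63]]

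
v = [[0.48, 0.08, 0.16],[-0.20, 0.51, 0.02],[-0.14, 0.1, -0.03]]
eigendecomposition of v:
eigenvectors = [[0.13-0.58j,  0.13+0.58j,  -0.29+0.00j], [(0.78+0j),  (0.78-0j),  (-0.15+0j)], [0.15+0.11j,  0.15-0.11j,  0.95+0.00j]]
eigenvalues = [(0.48+0.15j), (0.48-0.15j), (-0+0j)]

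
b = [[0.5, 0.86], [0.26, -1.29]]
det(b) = -0.869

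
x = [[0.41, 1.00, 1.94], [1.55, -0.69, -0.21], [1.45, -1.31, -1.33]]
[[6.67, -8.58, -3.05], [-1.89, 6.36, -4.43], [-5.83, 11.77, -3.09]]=x@[[-0.34, 2.56, -3.48], [1.07, -2.32, -1.35], [2.96, -3.77, -0.14]]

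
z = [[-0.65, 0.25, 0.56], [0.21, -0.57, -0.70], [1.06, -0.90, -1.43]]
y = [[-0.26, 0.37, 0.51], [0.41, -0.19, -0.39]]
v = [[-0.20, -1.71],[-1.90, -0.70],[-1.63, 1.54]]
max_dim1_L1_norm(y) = 1.14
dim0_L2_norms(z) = [1.26, 1.09, 1.69]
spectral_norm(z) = 2.34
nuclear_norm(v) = 4.90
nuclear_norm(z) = 2.74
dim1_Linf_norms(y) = [0.51, 0.41]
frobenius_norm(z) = 2.37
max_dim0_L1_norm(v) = 3.95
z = v @ y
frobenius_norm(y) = 0.91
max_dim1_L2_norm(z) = 1.99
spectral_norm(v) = 2.63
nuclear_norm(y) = 1.06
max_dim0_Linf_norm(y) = 0.51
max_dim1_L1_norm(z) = 3.39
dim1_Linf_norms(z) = [0.65, 0.7, 1.43]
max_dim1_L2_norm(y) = 0.68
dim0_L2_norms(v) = [2.51, 2.41]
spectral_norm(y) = 0.89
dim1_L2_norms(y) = [0.68, 0.6]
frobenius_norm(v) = 3.48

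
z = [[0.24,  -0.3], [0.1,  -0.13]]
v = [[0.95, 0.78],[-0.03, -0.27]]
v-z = [[0.71, 1.08], [-0.13, -0.14]]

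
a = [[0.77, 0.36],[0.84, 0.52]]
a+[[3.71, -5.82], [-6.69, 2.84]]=[[4.48, -5.46], [-5.85, 3.36]]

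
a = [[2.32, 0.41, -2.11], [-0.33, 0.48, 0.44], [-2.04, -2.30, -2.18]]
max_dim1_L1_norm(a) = 6.52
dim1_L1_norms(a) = [4.84, 1.25, 6.52]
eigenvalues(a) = [-2.82, 2.9, 0.54]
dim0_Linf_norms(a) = [2.32, 2.3, 2.18]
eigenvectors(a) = [[0.38,0.94,0.52], [-0.08,-0.18,-0.80], [0.92,-0.29,0.29]]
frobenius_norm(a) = 4.97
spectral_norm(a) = 3.81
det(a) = -4.41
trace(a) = 0.62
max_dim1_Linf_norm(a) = 2.32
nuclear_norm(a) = 7.35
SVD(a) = [[-0.21, 0.97, 0.16], [-0.07, -0.18, 0.98], [0.98, 0.19, 0.11]] @ diag([3.8129391448548384, 3.1730281257084654, 0.36453750300438614]) @ [[-0.64,  -0.62,  -0.45], [0.6,  -0.04,  -0.80], [-0.48,  0.78,  -0.4]]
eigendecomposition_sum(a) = [[-0.46, -0.67, -1.05], [0.10, 0.15, 0.23], [-1.10, -1.61, -2.51]] + [[2.86, 1.49, -1.06],[-0.55, -0.29, 0.20],[-0.9, -0.47, 0.33]] + [[-0.08, -0.40, -0.0],[0.12, 0.62, 0.01],[-0.04, -0.22, -0.0]]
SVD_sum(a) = [[0.51,0.49,0.36], [0.18,0.18,0.13], [-2.39,-2.31,-1.68]] + [[1.84, -0.12, -2.44], [-0.34, 0.02, 0.45], [0.36, -0.02, -0.48]] + [[-0.03,  0.05,  -0.02], [-0.17,  0.28,  -0.14], [-0.02,  0.03,  -0.02]]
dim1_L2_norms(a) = [3.16, 0.73, 3.77]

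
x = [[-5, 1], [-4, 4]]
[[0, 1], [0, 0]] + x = [[-5, 2], [-4, 4]]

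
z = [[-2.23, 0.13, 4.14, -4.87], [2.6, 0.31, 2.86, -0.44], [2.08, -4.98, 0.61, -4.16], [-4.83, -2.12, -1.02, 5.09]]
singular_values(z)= [9.65, 5.73, 5.36, 2.82]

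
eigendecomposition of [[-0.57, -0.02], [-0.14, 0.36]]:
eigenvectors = [[-0.99, 0.02], [-0.15, -1.0]]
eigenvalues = [-0.57, 0.36]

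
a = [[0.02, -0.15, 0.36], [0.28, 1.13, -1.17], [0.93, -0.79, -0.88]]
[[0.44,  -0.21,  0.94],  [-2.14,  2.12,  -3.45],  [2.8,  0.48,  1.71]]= a@[[1.61, 1.58, 2.04], [-1.98, 1.37, -1.73], [0.30, -0.11, 1.77]]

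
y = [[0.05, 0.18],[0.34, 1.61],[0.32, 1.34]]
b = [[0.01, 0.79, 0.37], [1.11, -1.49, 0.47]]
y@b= [[0.2, -0.23, 0.1], [1.79, -2.13, 0.88], [1.49, -1.74, 0.75]]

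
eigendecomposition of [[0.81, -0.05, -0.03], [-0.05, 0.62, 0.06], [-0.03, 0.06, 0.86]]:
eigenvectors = [[0.20, 0.87, -0.46], [0.96, -0.08, 0.27], [-0.20, 0.49, 0.85]]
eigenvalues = [0.6, 0.8, 0.9]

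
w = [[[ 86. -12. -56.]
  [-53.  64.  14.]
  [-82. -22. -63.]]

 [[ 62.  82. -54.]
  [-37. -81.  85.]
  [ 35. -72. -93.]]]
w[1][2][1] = -72.0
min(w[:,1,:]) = -81.0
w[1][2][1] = -72.0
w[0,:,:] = [[86.0, -12.0, -56.0], [-53.0, 64.0, 14.0], [-82.0, -22.0, -63.0]]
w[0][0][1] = -12.0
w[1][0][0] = 62.0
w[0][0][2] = -56.0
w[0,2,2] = -63.0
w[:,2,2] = [-63.0, -93.0]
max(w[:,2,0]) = 35.0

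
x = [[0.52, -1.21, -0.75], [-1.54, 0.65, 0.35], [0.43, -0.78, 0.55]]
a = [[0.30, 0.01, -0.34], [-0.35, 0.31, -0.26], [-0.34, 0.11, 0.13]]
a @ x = [[-0.01, -0.09, -0.41],[-0.77, 0.83, 0.23],[-0.29, 0.38, 0.36]]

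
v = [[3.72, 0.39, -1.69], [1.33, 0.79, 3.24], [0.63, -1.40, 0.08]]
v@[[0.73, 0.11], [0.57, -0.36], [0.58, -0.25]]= [[1.96, 0.69], [3.3, -0.95], [-0.29, 0.55]]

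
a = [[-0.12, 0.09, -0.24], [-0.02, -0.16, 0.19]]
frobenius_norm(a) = 0.38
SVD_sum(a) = [[-0.06, 0.13, -0.23], [0.05, -0.11, 0.2]] + [[-0.06, -0.04, -0.01], [-0.07, -0.05, -0.01]]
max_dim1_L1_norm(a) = 0.45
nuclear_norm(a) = 0.47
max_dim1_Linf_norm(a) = 0.24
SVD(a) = [[-0.76, 0.65], [0.65, 0.76]] @ diag([0.3597205652538174, 0.11314201223892945]) @ [[0.22, -0.48, 0.85], [-0.82, -0.56, -0.1]]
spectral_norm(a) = 0.36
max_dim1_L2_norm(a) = 0.28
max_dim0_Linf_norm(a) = 0.24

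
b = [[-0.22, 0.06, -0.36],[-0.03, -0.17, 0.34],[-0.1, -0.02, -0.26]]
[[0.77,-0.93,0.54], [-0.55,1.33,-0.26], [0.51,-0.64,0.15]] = b @ [[-0.76, -1.14, -1.99], [0.03, -1.56, 1.98], [-1.66, 3.02, 0.04]]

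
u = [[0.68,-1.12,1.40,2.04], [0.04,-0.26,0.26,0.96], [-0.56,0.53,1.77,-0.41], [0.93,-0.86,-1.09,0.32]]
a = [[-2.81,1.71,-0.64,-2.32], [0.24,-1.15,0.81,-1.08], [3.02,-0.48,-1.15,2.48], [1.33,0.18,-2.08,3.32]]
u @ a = [[4.76, 2.15, -7.20, 9.88], [1.89, 0.42, -2.53, 4.02], [6.50, -2.49, -0.39, 3.76], [-5.69, 3.16, -0.70, -2.87]]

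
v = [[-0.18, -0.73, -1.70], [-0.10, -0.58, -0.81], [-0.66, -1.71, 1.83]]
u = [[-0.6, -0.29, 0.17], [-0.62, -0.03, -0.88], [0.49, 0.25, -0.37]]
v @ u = [[-0.27, -0.35, 1.24], [0.02, -0.16, 0.79], [2.35, 0.7, 0.72]]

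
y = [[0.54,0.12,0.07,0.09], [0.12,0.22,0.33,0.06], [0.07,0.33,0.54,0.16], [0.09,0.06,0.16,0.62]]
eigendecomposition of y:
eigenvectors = [[-0.37, -0.13, -0.92, -0.0],  [-0.41, 0.84, 0.04, -0.35],  [-0.64, -0.52, 0.33, -0.45],  [-0.53, 0.07, 0.20, 0.82]]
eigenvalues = [0.92, 0.0, 0.49, 0.51]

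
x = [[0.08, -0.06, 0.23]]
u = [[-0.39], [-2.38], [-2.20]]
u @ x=[[-0.03,0.02,-0.09], [-0.19,0.14,-0.55], [-0.18,0.13,-0.51]]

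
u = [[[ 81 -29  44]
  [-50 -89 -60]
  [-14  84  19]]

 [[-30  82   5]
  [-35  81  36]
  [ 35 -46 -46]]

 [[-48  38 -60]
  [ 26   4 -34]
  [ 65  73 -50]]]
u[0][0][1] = -29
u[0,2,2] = 19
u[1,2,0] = 35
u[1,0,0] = -30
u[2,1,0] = 26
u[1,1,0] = -35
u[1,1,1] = 81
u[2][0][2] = -60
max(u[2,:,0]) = 65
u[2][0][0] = -48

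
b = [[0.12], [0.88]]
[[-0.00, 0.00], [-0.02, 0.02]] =b @ [[-0.02, 0.02]]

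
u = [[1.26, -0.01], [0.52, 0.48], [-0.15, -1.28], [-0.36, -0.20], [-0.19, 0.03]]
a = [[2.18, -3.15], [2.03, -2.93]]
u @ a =[[2.73, -3.94], [2.11, -3.04], [-2.93, 4.22], [-1.19, 1.72], [-0.35, 0.51]]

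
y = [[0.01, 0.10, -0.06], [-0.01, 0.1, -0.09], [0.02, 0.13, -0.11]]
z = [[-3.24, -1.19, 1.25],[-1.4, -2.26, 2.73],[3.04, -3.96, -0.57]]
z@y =[[0.00,-0.28,0.16], [0.06,-0.01,-0.01], [0.06,-0.17,0.24]]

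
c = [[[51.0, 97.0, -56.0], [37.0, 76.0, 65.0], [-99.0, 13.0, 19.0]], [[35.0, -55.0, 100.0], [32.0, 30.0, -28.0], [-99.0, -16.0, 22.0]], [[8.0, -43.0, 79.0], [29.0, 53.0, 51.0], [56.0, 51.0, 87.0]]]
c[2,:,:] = [[8.0, -43.0, 79.0], [29.0, 53.0, 51.0], [56.0, 51.0, 87.0]]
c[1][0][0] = 35.0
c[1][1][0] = 32.0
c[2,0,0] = 8.0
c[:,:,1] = [[97.0, 76.0, 13.0], [-55.0, 30.0, -16.0], [-43.0, 53.0, 51.0]]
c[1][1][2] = -28.0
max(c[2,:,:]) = 87.0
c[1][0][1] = -55.0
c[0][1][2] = 65.0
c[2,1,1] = 53.0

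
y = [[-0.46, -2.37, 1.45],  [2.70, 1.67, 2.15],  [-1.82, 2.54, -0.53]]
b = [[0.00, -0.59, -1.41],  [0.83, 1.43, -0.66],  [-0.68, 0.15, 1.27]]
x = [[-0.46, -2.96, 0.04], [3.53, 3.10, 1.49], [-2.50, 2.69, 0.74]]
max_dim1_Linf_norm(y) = 2.7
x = b + y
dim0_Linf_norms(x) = [3.53, 3.1, 1.49]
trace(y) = 0.68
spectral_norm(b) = 2.16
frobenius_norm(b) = 2.76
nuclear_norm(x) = 10.43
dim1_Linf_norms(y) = [2.37, 2.7, 2.54]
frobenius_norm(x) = 6.88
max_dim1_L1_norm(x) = 8.12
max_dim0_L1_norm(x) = 8.75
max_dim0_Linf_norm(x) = 3.53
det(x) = 20.24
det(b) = -1.19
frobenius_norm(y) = 5.72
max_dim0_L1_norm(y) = 6.58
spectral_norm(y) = 3.91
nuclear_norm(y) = 9.32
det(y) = 23.15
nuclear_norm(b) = 4.17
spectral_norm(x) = 5.54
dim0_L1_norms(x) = [6.49, 8.75, 2.27]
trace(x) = 3.38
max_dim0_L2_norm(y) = 3.85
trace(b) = 2.70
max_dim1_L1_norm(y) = 6.52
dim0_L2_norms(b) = [1.07, 1.55, 2.01]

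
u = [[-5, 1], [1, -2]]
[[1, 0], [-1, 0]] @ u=[[-5, 1], [5, -1]]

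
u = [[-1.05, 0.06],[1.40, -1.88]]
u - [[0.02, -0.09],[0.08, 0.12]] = [[-1.07, 0.15], [1.32, -2.0]]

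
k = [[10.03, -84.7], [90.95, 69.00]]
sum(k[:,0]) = 100.98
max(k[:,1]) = 69.0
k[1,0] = 90.95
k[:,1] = [-84.7, 69.0]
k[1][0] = 90.95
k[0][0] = 10.03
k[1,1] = 69.0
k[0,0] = 10.03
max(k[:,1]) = 69.0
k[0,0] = 10.03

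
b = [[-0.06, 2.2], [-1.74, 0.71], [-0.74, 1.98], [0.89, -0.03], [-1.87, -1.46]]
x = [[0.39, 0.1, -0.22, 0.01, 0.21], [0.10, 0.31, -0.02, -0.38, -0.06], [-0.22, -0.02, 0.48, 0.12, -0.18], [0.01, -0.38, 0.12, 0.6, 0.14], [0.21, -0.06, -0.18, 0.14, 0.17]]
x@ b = [[-0.42,0.19], [-0.76,0.50], [0.14,0.71], [0.84,-0.23], [0.03,-0.19]]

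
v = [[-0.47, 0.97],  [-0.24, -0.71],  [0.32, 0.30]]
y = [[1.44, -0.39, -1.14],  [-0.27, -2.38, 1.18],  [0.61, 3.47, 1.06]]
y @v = [[-0.95,1.33], [1.08,1.78], [-0.78,-1.55]]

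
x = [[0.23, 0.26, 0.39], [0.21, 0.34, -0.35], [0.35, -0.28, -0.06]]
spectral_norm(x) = 0.53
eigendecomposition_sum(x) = [[-0.13+0.00j, (0.11-0j), 0.21-0.00j], [(0.11-0j), -0.09+0.00j, (-0.17+0j)], [0.17-0.00j, -0.15+0.00j, (-0.27+0j)]] + [[0.18+0.18j,0.07-0.97j,0.09+0.73j], [0.05+0.11j,(0.21-0.44j),(-0.09+0.35j)], [0.09+0.05j,(-0.07-0.39j),0.11+0.27j]] + [[0.18-0.18j, 0.07+0.97j, (0.09-0.73j)], [0.05-0.11j, 0.21+0.44j, -0.09-0.35j], [0.09-0.05j, -0.07+0.39j, (0.11-0.27j)]]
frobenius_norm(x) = 0.87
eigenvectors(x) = [[-0.54+0.00j, (0.84+0j), 0.84-0.00j], [0.44+0.00j, 0.39+0.16j, 0.39-0.16j], [0.72+0.00j, 0.33-0.08j, (0.33+0.08j)]]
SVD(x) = [[-0.05, -0.98, -0.21], [-1.00, 0.06, -0.01], [0.02, 0.21, -0.98]] @ diag([0.531247932623209, 0.5253816976797572, 0.44838566639300864]) @ [[-0.40, -0.68, 0.62], [-0.26, -0.56, -0.79], [-0.88, 0.48, -0.05]]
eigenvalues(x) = [(-0.5+0j), (0.5+0.01j), (0.5-0.01j)]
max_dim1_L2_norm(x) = 0.53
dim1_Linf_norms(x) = [0.39, 0.35, 0.35]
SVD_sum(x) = [[0.01, 0.02, -0.02], [0.21, 0.36, -0.33], [-0.0, -0.01, 0.01]] + [[0.13, 0.29, 0.4], [-0.01, -0.02, -0.02], [-0.03, -0.06, -0.09]] + [[0.08, -0.05, 0.0], [0.0, -0.0, 0.0], [0.38, -0.21, 0.02]]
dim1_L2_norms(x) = [0.52, 0.53, 0.45]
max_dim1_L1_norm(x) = 0.9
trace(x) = 0.51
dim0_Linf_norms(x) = [0.35, 0.34, 0.39]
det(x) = -0.13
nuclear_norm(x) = 1.51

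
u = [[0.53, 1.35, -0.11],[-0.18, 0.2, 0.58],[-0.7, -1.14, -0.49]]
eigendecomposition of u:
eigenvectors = [[(0.71+0j), 0.71-0.00j, 0.63+0.00j], [-0.14+0.46j, -0.14-0.46j, -0.41+0.00j], [(-0.51-0.09j), (-0.51+0.09j), 0.66+0.00j]]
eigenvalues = [(0.35+0.88j), (0.35-0.88j), (-0.46+0j)]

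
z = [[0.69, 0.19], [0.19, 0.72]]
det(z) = 0.461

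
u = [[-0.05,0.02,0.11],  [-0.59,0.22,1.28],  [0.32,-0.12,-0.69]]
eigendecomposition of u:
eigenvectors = [[0.07, 0.81, -0.11], [0.88, 0.52, 0.97], [-0.47, 0.28, -0.22]]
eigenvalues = [-0.52, 0.0, -0.01]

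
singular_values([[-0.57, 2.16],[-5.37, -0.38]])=[5.4, 2.19]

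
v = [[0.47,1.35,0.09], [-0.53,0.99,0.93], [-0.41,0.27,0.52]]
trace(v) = 1.98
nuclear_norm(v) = 2.96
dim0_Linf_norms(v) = [0.53, 1.35, 0.93]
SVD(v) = [[0.63, -0.76, 0.19],[0.73, 0.48, -0.49],[0.28, 0.45, 0.85]] @ diag([1.8731168738581934, 1.0863827079272181, 0.0024059892837467365]) @ [[-0.11, 0.88, 0.47], [-0.73, -0.39, 0.56], [0.68, -0.28, 0.68]]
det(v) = 0.00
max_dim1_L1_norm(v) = 2.45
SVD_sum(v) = [[-0.13, 1.03, 0.55], [-0.15, 1.19, 0.64], [-0.06, 0.46, 0.25]] + [[0.60,0.32,-0.46], [-0.38,-0.2,0.29], [-0.35,-0.19,0.27]] + [[0.00,-0.0,0.00], [-0.0,0.00,-0.00], [0.00,-0.00,0.00]]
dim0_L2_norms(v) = [0.82, 1.7, 1.07]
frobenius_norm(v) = 2.17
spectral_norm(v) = 1.87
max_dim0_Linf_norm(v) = 1.35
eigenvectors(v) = [[-0.78+0.00j, (-0.78-0j), (0.68+0j)], [(-0.3-0.48j), -0.30+0.48j, -0.28+0.00j], [0.00-0.28j, 0.00+0.28j, 0.68+0.00j]]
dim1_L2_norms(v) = [1.43, 1.46, 0.72]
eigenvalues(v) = [(0.99+0.86j), (0.99-0.86j), 0j]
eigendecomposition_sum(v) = [[(0.23+0.58j), (0.68-0.38j), (0.04-0.73j)], [(-0.26+0.37j), (0.49+0.27j), (0.47-0.25j)], [(-0.21+0.08j), (0.14+0.24j), (0.26+0.02j)]] + [[0.23-0.58j, (0.68+0.38j), (0.04+0.73j)], [(-0.26-0.37j), 0.49-0.27j, 0.47+0.25j], [(-0.21-0.08j), 0.14-0.24j, 0.26-0.02j]] + [[0.00-0.00j, (-0+0j), 0.00-0.00j], [-0.00+0.00j, -0j, (-0+0j)], [-0j, -0.00+0.00j, -0j]]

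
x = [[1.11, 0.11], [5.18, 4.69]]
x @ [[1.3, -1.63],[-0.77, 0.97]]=[[1.36, -1.70], [3.12, -3.89]]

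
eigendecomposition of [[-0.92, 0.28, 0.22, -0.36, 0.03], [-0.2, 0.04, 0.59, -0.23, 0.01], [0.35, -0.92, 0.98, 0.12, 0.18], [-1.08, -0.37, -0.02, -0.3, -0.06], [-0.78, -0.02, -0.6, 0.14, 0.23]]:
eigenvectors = [[(0.58+0j), -0.15-0.05j, -0.15+0.05j, (0.21+0j), (0.19+0j)], [0.24+0.00j, (-0.36-0.18j), (-0.36+0.18j), -0.11+0.00j, (-0.05+0j)], [-0.05+0.00j, -0.12-0.59j, (-0.12+0.59j), (-0.21+0j), (-0.19+0j)], [0.75+0.00j, (0.26-0.04j), (0.26+0.04j), -0.72+0.00j, (-0.61+0j)], [0.22+0.00j, 0.61+0.00j, 0.61-0.00j, (0.62+0j), 0.75+0.00j]]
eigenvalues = [(-1.27+0j), (0.61+0.64j), (0.61-0.64j), (0.01+0j), (0.07+0j)]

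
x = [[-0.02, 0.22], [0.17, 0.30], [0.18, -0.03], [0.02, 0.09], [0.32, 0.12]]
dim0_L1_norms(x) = [0.71, 0.76]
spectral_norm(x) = 0.49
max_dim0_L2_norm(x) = 0.41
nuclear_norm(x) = 0.78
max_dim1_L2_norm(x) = 0.34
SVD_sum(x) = [[0.1, 0.10], [0.24, 0.23], [0.08, 0.08], [0.06, 0.05], [0.22, 0.22]] + [[-0.12, 0.12], [-0.07, 0.07], [0.10, -0.11], [-0.04, 0.04], [0.10, -0.1]]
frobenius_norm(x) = 0.57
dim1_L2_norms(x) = [0.22, 0.34, 0.18, 0.09, 0.34]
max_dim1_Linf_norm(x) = 0.32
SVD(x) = [[0.28, -0.60],[0.67, -0.33],[0.22, 0.52],[0.16, -0.18],[0.63, 0.49]] @ diag([0.494531287127277, 0.28589999309590536]) @ [[0.71, 0.70], [0.7, -0.71]]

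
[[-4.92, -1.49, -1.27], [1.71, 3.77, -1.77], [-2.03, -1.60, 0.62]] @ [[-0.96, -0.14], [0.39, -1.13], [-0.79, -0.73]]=[[5.15, 3.3], [1.23, -3.21], [0.83, 1.64]]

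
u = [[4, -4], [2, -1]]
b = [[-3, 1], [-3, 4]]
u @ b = [[0, -12], [-3, -2]]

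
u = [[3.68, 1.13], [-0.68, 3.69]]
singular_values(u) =[4.02, 3.57]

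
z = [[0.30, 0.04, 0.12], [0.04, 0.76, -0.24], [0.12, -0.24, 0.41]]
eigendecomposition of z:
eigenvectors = [[-0.69, 0.72, 0.03], [0.31, 0.34, -0.89], [0.65, 0.60, 0.46]]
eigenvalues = [0.17, 0.42, 0.88]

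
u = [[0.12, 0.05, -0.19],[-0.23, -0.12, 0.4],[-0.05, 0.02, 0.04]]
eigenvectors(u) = [[-0.46, 0.62, 0.35], [0.83, 0.57, -0.91], [0.32, 0.53, 0.22]]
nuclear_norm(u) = 0.58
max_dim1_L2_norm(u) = 0.48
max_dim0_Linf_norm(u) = 0.4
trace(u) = 0.04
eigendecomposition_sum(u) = [[0.09, 0.01, -0.12], [-0.17, -0.01, 0.21], [-0.07, -0.01, 0.08]] + [[0.00,0.00,0.00], [0.00,0.0,0.00], [0.00,0.00,0.0]] + [[0.02, 0.04, -0.07], [-0.06, -0.11, 0.18], [0.01, 0.03, -0.04]]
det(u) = -0.00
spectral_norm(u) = 0.53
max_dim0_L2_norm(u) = 0.44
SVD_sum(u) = [[0.11, 0.05, -0.19], [-0.24, -0.11, 0.40], [-0.03, -0.01, 0.04]] + [[0.00, -0.01, 0.00], [0.0, -0.01, 0.0], [-0.02, 0.03, -0.00]] + [[0.0,0.00,0.00], [0.0,0.0,0.00], [0.0,0.00,0.00]]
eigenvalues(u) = [0.16, 0.0, -0.13]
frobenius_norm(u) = 0.53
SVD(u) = [[-0.43,  -0.19,  0.88], [0.9,  -0.20,  0.4], [0.10,  0.96,  0.25]] @ diag([0.5319844405393916, 0.04224861472308519, 0.0027585463510317915]) @ [[-0.49, -0.24, 0.84], [-0.59, 0.8, -0.12], [0.64, 0.56, 0.54]]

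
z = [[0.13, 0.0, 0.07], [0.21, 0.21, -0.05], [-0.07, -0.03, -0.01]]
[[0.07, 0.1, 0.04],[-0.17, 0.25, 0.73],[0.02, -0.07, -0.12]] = z @ [[-0.86, 0.97, 0.57], [0.65, 0.12, 2.8], [2.57, -0.34, -0.42]]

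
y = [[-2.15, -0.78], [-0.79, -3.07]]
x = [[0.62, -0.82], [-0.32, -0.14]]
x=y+[[2.77, -0.04], [0.47, 2.93]]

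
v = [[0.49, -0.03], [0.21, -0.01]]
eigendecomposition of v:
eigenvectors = [[0.92, 0.06], [0.4, 1.0]]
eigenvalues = [0.48, 0.0]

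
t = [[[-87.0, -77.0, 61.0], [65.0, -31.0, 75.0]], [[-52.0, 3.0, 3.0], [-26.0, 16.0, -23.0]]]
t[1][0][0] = -52.0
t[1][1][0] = -26.0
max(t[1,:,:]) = 16.0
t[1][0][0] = -52.0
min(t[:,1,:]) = -31.0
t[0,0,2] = 61.0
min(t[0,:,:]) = -87.0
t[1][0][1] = 3.0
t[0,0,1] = -77.0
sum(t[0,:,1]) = -108.0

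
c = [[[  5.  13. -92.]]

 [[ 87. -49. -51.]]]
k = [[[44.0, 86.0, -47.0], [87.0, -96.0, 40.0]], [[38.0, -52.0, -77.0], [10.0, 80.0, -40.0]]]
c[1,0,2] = -51.0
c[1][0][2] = -51.0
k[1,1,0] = 10.0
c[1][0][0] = 87.0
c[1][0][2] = -51.0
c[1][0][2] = -51.0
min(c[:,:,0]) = 5.0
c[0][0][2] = -92.0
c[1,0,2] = -51.0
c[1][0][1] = -49.0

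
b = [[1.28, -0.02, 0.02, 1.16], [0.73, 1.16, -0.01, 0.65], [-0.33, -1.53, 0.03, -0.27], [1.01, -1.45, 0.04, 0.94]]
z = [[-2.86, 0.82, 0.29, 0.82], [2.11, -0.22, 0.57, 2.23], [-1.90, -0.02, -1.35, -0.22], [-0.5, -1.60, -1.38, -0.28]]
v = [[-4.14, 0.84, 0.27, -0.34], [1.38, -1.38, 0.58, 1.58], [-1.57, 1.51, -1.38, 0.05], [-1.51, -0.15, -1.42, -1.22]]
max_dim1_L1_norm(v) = 5.59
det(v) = 20.33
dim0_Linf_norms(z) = [2.86, 1.6, 1.38, 2.23]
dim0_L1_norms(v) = [8.6, 3.88, 3.65, 3.19]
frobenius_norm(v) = 6.09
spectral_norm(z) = 4.30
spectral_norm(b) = 2.49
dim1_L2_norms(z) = [3.1, 3.13, 2.34, 2.19]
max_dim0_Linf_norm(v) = 4.14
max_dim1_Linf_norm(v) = 4.14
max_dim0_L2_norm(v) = 4.88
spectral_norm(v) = 5.37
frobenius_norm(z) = 5.45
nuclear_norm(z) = 9.50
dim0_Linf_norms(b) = [1.28, 1.53, 0.04, 1.16]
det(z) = 13.29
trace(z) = -4.71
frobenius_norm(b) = 3.44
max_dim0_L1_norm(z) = 7.37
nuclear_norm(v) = 10.20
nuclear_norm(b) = 4.87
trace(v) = -8.12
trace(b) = 3.41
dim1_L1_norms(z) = [4.79, 5.13, 3.49, 3.76]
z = b + v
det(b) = 0.00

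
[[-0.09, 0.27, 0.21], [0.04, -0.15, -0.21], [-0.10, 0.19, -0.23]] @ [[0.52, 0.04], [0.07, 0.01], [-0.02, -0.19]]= [[-0.03, -0.04], [0.01, 0.04], [-0.03, 0.04]]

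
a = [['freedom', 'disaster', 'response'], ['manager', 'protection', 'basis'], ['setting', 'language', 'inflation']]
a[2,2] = 'inflation'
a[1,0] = 'manager'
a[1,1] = 'protection'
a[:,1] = ['disaster', 'protection', 'language']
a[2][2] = 'inflation'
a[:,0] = ['freedom', 'manager', 'setting']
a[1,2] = 'basis'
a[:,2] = ['response', 'basis', 'inflation']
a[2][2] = 'inflation'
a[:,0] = ['freedom', 'manager', 'setting']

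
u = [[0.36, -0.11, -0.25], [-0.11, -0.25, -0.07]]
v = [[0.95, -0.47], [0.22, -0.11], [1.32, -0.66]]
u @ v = [[-0.01, 0.01], [-0.25, 0.13]]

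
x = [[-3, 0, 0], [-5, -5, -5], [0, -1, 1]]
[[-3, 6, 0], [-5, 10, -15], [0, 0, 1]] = x @ [[1, -2, 0], [0, 0, 1], [0, 0, 2]]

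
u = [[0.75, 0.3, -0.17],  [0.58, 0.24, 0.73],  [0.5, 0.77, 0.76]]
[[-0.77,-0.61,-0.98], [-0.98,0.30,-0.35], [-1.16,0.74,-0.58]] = u @ [[-0.95, -0.88, -0.95], [-0.45, 0.66, -0.61], [-0.44, 0.89, 0.48]]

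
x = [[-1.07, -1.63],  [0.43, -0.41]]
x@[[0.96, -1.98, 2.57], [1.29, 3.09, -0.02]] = [[-3.13, -2.92, -2.72], [-0.12, -2.12, 1.11]]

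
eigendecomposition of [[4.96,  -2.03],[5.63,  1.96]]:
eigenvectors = [[(0.23+0.46j), 0.23-0.46j], [(0.86+0j), 0.86-0.00j]]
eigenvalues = [(3.46+3.03j), (3.46-3.03j)]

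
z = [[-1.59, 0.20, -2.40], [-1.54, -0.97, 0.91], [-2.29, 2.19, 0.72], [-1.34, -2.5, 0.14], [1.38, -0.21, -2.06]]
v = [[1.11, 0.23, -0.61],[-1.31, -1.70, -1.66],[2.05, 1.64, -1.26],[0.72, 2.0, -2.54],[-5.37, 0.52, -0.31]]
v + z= [[-0.48,0.43,-3.01],[-2.85,-2.67,-0.75],[-0.24,3.83,-0.54],[-0.62,-0.50,-2.40],[-3.99,0.31,-2.37]]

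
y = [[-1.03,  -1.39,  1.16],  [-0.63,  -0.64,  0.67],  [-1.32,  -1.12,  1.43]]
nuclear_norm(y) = 3.58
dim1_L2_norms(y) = [2.08, 1.12, 2.25]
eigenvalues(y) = [-0.72, 0.43, 0.05]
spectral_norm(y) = 3.25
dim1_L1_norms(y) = [3.58, 1.94, 3.87]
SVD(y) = [[-0.64,0.74,0.21], [-0.35,-0.04,-0.94], [-0.69,-0.67,0.28]] @ diag([3.2455953483489495, 0.31876317573747476, 0.01417295203631791]) @ [[0.55, 0.58, -0.60],[0.44, -0.81, -0.38],[0.71, 0.06, 0.7]]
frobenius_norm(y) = 3.26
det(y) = -0.01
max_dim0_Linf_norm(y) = 1.43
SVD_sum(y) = [[-1.14, -1.2, 1.25], [-0.62, -0.65, 0.68], [-1.23, -1.29, 1.35]] + [[0.10, -0.19, -0.09], [-0.01, 0.01, 0.0], [-0.09, 0.17, 0.08]] + [[0.0, 0.00, 0.00], [-0.01, -0.00, -0.01], [0.0, 0.00, 0.00]]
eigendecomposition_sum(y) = [[-0.75, -1.38, 0.83],[-0.38, -0.70, 0.43],[-0.66, -1.21, 0.73]] + [[-0.31, 0.09, 0.30],[-0.25, 0.07, 0.24],[-0.69, 0.19, 0.67]] + [[0.03, -0.1, 0.02], [0.00, -0.01, 0.00], [0.03, -0.1, 0.02]]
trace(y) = -0.24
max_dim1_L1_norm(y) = 3.87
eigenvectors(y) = [[0.70,  -0.39,  0.7], [0.36,  -0.31,  0.05], [0.62,  -0.87,  0.71]]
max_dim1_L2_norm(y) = 2.25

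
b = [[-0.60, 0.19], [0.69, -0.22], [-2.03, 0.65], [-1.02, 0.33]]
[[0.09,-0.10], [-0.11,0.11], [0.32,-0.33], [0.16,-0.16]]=b @ [[-0.08, 0.22], [0.24, 0.18]]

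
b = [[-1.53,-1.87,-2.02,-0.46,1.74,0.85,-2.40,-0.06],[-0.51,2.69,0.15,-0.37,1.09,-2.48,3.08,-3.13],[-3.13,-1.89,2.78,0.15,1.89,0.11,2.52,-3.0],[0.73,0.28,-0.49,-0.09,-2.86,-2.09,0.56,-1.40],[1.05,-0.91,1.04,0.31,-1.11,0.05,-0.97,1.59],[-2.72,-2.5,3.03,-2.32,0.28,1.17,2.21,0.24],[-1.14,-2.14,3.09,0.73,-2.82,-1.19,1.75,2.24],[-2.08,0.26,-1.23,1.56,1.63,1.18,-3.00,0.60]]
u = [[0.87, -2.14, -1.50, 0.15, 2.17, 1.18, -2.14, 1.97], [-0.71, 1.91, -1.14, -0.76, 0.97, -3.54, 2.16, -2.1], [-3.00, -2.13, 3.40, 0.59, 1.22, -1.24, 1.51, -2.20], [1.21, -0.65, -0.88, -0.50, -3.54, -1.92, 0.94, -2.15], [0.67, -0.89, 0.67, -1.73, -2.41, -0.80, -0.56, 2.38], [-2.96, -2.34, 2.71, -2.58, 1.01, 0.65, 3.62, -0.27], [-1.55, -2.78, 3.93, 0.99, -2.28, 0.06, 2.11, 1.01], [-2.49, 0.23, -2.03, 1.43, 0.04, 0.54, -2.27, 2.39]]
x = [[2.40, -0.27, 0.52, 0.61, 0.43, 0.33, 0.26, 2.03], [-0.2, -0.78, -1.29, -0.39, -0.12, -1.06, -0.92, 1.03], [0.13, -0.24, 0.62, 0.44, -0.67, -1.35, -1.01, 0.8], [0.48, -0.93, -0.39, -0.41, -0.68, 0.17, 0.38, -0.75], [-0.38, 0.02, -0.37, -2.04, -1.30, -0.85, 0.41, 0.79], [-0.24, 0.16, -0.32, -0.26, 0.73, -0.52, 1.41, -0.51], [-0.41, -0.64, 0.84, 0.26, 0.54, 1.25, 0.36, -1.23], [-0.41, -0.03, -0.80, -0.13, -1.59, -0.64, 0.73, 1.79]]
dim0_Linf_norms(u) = [3.0, 2.78, 3.93, 2.58, 3.54, 3.54, 3.62, 2.39]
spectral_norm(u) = 9.83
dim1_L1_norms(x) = [6.85, 5.79, 5.26, 4.19, 6.16, 4.15, 5.53, 6.12]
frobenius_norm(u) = 15.22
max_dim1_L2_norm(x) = 3.31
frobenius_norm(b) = 14.40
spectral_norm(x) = 4.39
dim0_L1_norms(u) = [13.46, 13.07, 16.26, 8.73, 13.64, 9.93, 15.31, 14.47]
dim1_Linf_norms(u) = [2.17, 3.54, 3.4, 3.54, 2.41, 3.62, 3.93, 2.49]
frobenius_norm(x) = 6.85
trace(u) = 8.42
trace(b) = 6.26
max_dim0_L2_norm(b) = 6.31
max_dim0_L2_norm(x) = 3.46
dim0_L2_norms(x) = [2.57, 1.43, 2.01, 2.28, 2.48, 2.46, 2.21, 3.46]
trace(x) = 2.16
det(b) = 6229.59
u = b + x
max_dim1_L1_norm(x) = 6.85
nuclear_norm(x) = 17.05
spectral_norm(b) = 8.94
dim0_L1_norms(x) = [4.65, 3.07, 5.15, 4.54, 6.06, 6.17, 5.48, 8.93]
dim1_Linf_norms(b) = [2.4, 3.13, 3.13, 2.86, 1.59, 3.03, 3.09, 3.0]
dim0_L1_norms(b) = [12.89, 12.54, 13.83, 5.99, 13.42, 9.12, 16.49, 12.26]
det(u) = 54438.08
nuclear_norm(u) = 37.29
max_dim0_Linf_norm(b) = 3.13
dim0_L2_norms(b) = [5.2, 5.11, 5.78, 2.97, 5.28, 3.93, 6.31, 5.36]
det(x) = -140.34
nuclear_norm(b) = 33.04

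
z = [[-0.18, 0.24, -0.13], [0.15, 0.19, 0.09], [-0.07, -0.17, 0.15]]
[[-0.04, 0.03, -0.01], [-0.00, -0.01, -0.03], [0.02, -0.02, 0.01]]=z @ [[0.06, -0.04, -0.06], [-0.08, 0.04, -0.08], [0.04, -0.13, -0.02]]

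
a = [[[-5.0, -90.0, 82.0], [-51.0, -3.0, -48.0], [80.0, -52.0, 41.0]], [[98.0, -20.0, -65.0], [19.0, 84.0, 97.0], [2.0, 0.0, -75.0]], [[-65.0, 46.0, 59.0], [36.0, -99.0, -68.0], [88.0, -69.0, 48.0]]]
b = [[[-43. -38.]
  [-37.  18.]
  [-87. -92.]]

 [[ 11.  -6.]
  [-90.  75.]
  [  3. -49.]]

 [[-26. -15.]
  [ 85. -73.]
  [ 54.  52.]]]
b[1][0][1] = -6.0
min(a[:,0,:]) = -90.0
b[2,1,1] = -73.0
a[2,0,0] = -65.0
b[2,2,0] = 54.0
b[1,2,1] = -49.0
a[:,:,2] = [[82.0, -48.0, 41.0], [-65.0, 97.0, -75.0], [59.0, -68.0, 48.0]]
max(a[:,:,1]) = 84.0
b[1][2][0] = 3.0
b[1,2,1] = -49.0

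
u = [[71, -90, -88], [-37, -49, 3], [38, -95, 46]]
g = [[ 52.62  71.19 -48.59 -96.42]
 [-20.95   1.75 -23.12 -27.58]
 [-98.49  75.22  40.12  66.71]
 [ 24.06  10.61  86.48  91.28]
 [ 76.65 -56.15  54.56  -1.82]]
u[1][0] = -37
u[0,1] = -90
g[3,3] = 91.28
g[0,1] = 71.19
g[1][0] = -20.95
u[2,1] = -95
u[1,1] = -49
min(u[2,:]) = -95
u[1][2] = 3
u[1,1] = -49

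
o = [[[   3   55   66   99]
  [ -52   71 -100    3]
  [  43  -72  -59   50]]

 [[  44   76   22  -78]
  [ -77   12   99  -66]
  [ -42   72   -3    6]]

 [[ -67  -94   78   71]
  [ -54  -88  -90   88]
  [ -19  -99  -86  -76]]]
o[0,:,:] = [[3, 55, 66, 99], [-52, 71, -100, 3], [43, -72, -59, 50]]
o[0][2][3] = 50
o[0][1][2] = -100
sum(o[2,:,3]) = 83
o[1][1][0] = -77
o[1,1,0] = -77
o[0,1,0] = -52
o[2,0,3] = 71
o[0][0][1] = 55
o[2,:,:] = [[-67, -94, 78, 71], [-54, -88, -90, 88], [-19, -99, -86, -76]]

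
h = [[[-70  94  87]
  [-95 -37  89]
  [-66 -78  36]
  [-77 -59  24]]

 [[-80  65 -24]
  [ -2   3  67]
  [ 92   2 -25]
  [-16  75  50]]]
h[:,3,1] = [-59, 75]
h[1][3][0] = -16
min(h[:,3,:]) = -77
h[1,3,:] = [-16, 75, 50]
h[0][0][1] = 94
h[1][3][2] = 50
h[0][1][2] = 89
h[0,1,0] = -95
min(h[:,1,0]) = -95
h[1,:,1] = [65, 3, 2, 75]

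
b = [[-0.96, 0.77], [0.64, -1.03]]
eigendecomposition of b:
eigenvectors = [[0.76, -0.72],[0.66, 0.69]]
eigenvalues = [-0.29, -1.7]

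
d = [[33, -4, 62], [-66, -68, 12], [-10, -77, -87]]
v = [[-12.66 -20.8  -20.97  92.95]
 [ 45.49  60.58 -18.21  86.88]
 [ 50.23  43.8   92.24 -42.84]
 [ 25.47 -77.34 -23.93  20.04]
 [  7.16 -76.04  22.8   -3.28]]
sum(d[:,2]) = -13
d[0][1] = -4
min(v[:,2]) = -23.93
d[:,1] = [-4, -68, -77]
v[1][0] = 45.49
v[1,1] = 60.58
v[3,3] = 20.04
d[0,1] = -4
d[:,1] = [-4, -68, -77]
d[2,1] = -77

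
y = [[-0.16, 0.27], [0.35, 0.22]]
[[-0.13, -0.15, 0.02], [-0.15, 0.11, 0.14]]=y @ [[-0.09,0.48,0.27], [-0.53,-0.26,0.22]]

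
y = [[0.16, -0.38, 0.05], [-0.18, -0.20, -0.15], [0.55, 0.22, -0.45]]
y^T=[[0.16, -0.18, 0.55],  [-0.38, -0.2, 0.22],  [0.05, -0.15, -0.45]]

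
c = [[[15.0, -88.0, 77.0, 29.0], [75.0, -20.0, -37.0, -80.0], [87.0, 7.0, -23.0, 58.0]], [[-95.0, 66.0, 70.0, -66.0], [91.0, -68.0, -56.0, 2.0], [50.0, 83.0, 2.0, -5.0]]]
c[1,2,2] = 2.0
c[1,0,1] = 66.0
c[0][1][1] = -20.0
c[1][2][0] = 50.0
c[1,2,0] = 50.0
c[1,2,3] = -5.0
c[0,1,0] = 75.0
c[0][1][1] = -20.0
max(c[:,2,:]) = 87.0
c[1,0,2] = 70.0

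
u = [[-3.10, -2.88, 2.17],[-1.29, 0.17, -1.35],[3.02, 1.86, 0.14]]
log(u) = [[(1.94+2.57j), (1.37+1.75j), 0.77-0.66j], [-0.93+0.22j, (-0.79+0.15j), (-1.73-0.06j)], [-0.98-1.67j, -0.90-1.14j, (-0.07+0.43j)]]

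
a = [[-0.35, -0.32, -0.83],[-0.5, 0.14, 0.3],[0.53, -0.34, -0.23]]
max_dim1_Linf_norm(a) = 0.83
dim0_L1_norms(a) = [1.38, 0.8, 1.36]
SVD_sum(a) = [[0.10, -0.38, -0.74], [-0.05, 0.18, 0.34], [0.05, -0.19, -0.37]] + [[-0.45,0.06,-0.09], [-0.43,0.06,-0.09], [0.5,-0.07,0.10]] + [[-0.0, -0.0, 0.0], [-0.02, -0.09, 0.05], [-0.02, -0.08, 0.04]]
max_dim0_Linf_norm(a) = 0.83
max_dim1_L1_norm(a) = 1.5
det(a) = -0.12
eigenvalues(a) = [(-0.05+0.59j), (-0.05-0.59j), (-0.34+0j)]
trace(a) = -0.44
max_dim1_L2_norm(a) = 0.96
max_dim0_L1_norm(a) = 1.38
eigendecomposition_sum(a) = [[-0.11+0.18j, (-0.03-0.22j), (-0.3-0.23j)], [-0.17-0.16j, (0.24+0.01j), 0.32-0.26j], [(0.23+0.08j), -0.24+0.10j, -0.18+0.39j]] + [[(-0.11-0.18j), (-0.03+0.22j), -0.30+0.23j],  [(-0.17+0.16j), 0.24-0.01j, (0.32+0.26j)],  [0.23-0.08j, -0.24-0.10j, (-0.18-0.39j)]] + [[-0.12+0.00j,-0.25-0.00j,-0.24-0.00j], [(-0.17+0j),(-0.35-0j),(-0.33-0j)], [0.07-0.00j,(0.14+0j),(0.13+0j)]]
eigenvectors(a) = [[0.13-0.52j, (0.13+0.52j), 0.56+0.00j], [(0.52+0.25j), 0.52-0.25j, (0.77+0j)], [-0.61+0.00j, -0.61-0.00j, -0.30+0.00j]]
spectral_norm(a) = 1.01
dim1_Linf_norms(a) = [0.83, 0.5, 0.53]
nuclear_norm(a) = 1.98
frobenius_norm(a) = 1.31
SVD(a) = [[0.82, 0.57, 0.02], [-0.38, 0.54, 0.75], [0.42, -0.62, 0.66]] @ diag([1.0134891963221817, 0.8219279801003478, 0.14168290110800527]) @ [[0.12,  -0.45,  -0.88], [-0.97,  0.13,  -0.20], [-0.2,  -0.88,  0.42]]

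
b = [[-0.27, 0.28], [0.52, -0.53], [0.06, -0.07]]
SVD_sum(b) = [[-0.27, 0.28], [0.52, -0.53], [0.06, -0.07]] + [[0.00, 0.00], [0.0, 0.0], [-0.0, -0.0]]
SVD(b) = [[-0.46, -0.35], [0.88, -0.29], [0.11, 0.89]] @ diag([0.8432409202651532, 0.006689573258250329]) @ [[0.70, -0.72], [-0.72, -0.70]]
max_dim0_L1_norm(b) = 0.88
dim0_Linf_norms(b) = [0.52, 0.53]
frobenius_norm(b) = 0.84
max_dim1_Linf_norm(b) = 0.53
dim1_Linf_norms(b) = [0.28, 0.53, 0.07]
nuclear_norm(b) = 0.85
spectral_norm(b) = 0.84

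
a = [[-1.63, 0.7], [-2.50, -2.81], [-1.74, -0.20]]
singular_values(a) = [4.08, 1.93]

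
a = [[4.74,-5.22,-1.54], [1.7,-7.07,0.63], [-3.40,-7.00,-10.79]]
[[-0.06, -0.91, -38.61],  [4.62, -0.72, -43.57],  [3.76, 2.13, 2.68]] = a @ [[-0.76, -0.20, -3.31],  [-0.8, 0.04, 5.14],  [0.41, -0.16, -2.54]]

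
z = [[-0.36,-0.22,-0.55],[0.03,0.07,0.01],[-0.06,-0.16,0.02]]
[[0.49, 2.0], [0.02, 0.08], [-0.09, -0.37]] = z @ [[-0.11, -0.36], [0.47, 1.92], [-1.0, -4.16]]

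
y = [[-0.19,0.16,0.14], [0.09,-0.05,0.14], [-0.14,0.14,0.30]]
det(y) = -0.00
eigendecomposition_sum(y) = [[-0.16,0.12,0.01], [0.12,-0.09,-0.01], [-0.07,0.05,0.00]] + [[0.00, 0.0, -0.00], [0.0, 0.0, -0.0], [-0.00, -0.00, 0.00]] + [[-0.03, 0.04, 0.13], [-0.03, 0.04, 0.15], [-0.07, 0.09, 0.3]]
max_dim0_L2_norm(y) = 0.36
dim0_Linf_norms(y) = [0.19, 0.16, 0.3]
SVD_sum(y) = [[-0.13, 0.12, 0.20], [-0.02, 0.02, 0.03], [-0.17, 0.16, 0.27]] + [[-0.06,0.04,-0.06], [0.11,-0.07,0.11], [0.03,-0.02,0.03]] + [[0.0, 0.00, -0.0], [0.0, 0.0, -0.0], [-0.0, -0.00, 0.00]]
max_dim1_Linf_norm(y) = 0.3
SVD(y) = [[-0.6, 0.46, -0.65], [-0.08, -0.85, -0.53], [-0.79, -0.26, 0.55]] @ diag([0.447856489021623, 0.20030819220911944, 0.0010924171086615466]) @ [[0.49, -0.45, -0.75], [-0.64, 0.4, -0.66], [-0.60, -0.80, 0.10]]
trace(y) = 0.06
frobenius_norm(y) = 0.49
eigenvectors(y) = [[0.75,-0.6,0.37],  [-0.57,-0.8,0.42],  [0.34,0.09,0.83]]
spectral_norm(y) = 0.45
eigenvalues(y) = [-0.25, 0.0, 0.31]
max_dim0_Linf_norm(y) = 0.3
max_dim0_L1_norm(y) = 0.58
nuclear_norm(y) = 0.65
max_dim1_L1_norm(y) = 0.58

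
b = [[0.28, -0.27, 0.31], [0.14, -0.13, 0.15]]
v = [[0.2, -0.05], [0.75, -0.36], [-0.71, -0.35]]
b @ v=[[-0.37,-0.03], [-0.18,-0.01]]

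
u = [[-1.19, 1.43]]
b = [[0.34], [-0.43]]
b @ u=[[-0.40, 0.49], [0.51, -0.61]]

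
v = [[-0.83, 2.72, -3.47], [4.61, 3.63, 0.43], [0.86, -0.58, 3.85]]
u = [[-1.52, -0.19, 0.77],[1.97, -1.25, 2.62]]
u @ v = [[1.05,-5.27,8.16], [-5.14,-0.70,2.71]]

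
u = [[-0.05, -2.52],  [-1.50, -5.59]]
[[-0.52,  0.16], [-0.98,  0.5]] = u @ [[-0.13, -0.11], [0.21, -0.06]]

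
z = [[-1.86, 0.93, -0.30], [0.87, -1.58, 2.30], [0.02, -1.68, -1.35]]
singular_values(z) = [3.29, 2.27, 1.29]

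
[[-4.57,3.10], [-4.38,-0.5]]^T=[[-4.57, -4.38],[3.1, -0.5]]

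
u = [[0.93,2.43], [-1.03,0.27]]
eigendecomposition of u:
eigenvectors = [[(0.84+0j), 0.84-0.00j], [(-0.11+0.53j), (-0.11-0.53j)]]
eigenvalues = [(0.6+1.55j), (0.6-1.55j)]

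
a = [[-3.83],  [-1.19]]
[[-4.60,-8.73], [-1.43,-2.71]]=a @ [[1.20, 2.28]]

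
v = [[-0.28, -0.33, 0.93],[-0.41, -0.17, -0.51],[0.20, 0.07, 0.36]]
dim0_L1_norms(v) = [0.89, 0.57, 1.8]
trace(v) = -0.09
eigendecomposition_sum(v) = [[-0.44, -0.32, 0.24], [-0.25, -0.18, 0.14], [0.1, 0.07, -0.06]] + [[0.16, -0.01, 0.7],[-0.16, 0.01, -0.66],[0.1, -0.00, 0.41]] + [[0.0,-0.00,-0.01], [-0.00,0.01,0.01], [-0.0,0.0,0.00]]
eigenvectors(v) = [[0.85, 0.67, -0.53], [0.49, -0.63, 0.84], [-0.20, 0.40, 0.13]]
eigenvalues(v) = [-0.68, 0.59, 0.01]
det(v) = -0.00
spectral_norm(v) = 1.13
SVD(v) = [[0.86, 0.51, -0.07], [-0.41, 0.77, 0.48], [0.3, -0.38, 0.87]] @ diag([1.134853524957639, 0.6291979588177053, 0.0041719912337306354]) @ [[-0.01, -0.17, 0.99], [-0.85, -0.52, -0.1], [-0.53, 0.84, 0.14]]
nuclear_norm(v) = 1.77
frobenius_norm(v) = 1.30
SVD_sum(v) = [[-0.01, -0.17, 0.96], [0.0, 0.08, -0.46], [-0.00, -0.06, 0.34]] + [[-0.27, -0.16, -0.03], [-0.41, -0.25, -0.05], [0.21, 0.12, 0.02]] + [[0.0, -0.0, -0.0], [-0.0, 0.0, 0.0], [-0.00, 0.0, 0.0]]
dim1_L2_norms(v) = [1.03, 0.68, 0.42]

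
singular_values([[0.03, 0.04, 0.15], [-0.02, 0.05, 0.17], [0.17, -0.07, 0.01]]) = [0.24, 0.19, 0.01]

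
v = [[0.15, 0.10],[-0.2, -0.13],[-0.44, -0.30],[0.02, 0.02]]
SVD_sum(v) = [[0.15, 0.1], [-0.2, -0.13], [-0.44, -0.3], [0.02, 0.02]] + [[0.00, -0.0], [-0.00, 0.00], [0.0, -0.00], [-0.0, 0.00]]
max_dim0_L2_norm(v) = 0.51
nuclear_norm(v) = 0.62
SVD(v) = [[-0.29, 0.16], [0.39, -0.59], [0.87, 0.28], [-0.05, -0.74]] @ diag([0.6113483312731863, 0.0072950565104309304]) @ [[-0.83,-0.56], [0.56,-0.83]]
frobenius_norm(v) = 0.61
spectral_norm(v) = 0.61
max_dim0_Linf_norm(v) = 0.44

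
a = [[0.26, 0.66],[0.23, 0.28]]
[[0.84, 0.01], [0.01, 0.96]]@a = [[0.22, 0.56], [0.22, 0.28]]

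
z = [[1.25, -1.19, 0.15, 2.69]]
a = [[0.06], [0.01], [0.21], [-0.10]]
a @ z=[[0.08, -0.07, 0.01, 0.16],[0.01, -0.01, 0.00, 0.03],[0.26, -0.25, 0.03, 0.56],[-0.12, 0.12, -0.02, -0.27]]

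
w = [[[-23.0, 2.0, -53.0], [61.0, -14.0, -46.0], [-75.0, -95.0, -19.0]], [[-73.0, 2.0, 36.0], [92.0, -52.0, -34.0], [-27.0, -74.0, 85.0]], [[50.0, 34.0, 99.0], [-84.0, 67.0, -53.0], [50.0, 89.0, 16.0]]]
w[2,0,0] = 50.0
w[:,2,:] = [[-75.0, -95.0, -19.0], [-27.0, -74.0, 85.0], [50.0, 89.0, 16.0]]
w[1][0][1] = 2.0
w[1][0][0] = -73.0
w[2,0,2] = 99.0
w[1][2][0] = -27.0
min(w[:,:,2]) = -53.0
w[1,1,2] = -34.0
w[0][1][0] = 61.0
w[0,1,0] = 61.0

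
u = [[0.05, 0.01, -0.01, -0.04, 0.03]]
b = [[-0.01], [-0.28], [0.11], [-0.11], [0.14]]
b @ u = [[-0.0, -0.0, 0.00, 0.0, -0.00], [-0.01, -0.0, 0.00, 0.01, -0.01], [0.01, 0.0, -0.00, -0.00, 0.00], [-0.01, -0.0, 0.0, 0.0, -0.00], [0.01, 0.00, -0.0, -0.01, 0.00]]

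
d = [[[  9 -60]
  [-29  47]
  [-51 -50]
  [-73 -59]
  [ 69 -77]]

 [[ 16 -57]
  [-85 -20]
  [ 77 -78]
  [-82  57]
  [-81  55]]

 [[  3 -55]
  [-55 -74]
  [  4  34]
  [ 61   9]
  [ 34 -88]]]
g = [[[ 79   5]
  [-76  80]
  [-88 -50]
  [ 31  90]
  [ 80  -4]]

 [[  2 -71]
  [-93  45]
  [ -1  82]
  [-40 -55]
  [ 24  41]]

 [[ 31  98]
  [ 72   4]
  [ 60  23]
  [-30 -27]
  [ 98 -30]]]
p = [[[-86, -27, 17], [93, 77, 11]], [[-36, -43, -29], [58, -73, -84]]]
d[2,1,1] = -74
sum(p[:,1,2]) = -73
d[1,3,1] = 57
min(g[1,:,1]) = -71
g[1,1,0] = -93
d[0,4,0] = 69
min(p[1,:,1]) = -73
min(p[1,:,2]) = -84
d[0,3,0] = -73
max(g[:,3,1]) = 90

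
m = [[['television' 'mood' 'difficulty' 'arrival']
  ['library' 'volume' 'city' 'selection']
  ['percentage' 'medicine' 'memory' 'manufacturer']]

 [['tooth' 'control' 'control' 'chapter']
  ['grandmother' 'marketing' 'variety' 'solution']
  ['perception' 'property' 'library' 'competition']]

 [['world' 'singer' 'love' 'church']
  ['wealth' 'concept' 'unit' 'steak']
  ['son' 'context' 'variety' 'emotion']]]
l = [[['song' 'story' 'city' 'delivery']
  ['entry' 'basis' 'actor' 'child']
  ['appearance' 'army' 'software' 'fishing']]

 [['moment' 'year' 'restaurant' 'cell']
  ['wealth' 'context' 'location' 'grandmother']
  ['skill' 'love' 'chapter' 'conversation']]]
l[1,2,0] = 'skill'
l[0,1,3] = 'child'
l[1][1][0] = 'wealth'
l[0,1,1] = 'basis'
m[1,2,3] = 'competition'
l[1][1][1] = 'context'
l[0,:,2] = ['city', 'actor', 'software']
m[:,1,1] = ['volume', 'marketing', 'concept']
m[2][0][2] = 'love'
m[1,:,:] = [['tooth', 'control', 'control', 'chapter'], ['grandmother', 'marketing', 'variety', 'solution'], ['perception', 'property', 'library', 'competition']]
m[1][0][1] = 'control'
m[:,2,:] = [['percentage', 'medicine', 'memory', 'manufacturer'], ['perception', 'property', 'library', 'competition'], ['son', 'context', 'variety', 'emotion']]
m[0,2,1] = 'medicine'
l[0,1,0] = 'entry'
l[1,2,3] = 'conversation'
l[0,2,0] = 'appearance'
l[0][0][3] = 'delivery'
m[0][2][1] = 'medicine'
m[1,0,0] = 'tooth'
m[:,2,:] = [['percentage', 'medicine', 'memory', 'manufacturer'], ['perception', 'property', 'library', 'competition'], ['son', 'context', 'variety', 'emotion']]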